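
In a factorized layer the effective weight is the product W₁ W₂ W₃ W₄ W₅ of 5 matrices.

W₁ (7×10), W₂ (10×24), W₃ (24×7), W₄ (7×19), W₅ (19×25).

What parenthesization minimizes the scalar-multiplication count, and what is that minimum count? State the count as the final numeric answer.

6426

Adjacent pairs: W₁W₂ = 7·10·24 = 1680; W₂W₃ = 10·24·7 = 1680; W₃W₄ = 24·7·19 = 3192; W₄W₅ = 7·19·25 = 3325.
Length 3: W₁..W₃: k=1: 0+1680+7·10·7=2170; k=2: 1680+0+7·24·7=2856 → min 2170 | W₂..W₄: k=2: 0+3192+10·24·19=7752; k=3: 1680+0+10·7·19=3010 → min 3010 | W₃..W₅: k=3: 0+3325+24·7·25=7525; k=4: 3192+0+24·19·25=14592 → min 7525.
Length 4: W₁..W₄: k=1: 0+3010+7·10·19=4340; k=2: 1680+3192+7·24·19=8064; k=3: 2170+0+7·7·19=3101 → min 3101 | W₂..W₅: k=2: 0+7525+10·24·25=13525; k=3: 1680+3325+10·7·25=6755; k=4: 3010+0+10·19·25=7760 → min 6755.
Length 5: W₁..W₅: k=1: 0+6755+7·10·25=8505; k=2: 1680+7525+7·24·25=13405; k=3: 2170+3325+7·7·25=6720; k=4: 3101+0+7·19·25=6426 → min 6426.
Optimal parenthesization: (((W₁ (W₂ W₃)) W₄) W₅) with cost 6426.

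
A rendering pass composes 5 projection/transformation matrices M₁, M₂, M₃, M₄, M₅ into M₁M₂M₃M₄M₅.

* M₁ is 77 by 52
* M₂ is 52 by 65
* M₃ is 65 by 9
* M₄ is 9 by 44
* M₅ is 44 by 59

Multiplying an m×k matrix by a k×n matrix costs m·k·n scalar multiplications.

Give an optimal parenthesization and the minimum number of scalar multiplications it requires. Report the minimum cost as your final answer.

130707

Adjacent pairs: M₁M₂ = 77·52·65 = 260260; M₂M₃ = 52·65·9 = 30420; M₃M₄ = 65·9·44 = 25740; M₄M₅ = 9·44·59 = 23364.
Length 3: M₁..M₃: k=1: 0+30420+77·52·9=66456; k=2: 260260+0+77·65·9=305305 → min 66456 | M₂..M₄: k=2: 0+25740+52·65·44=174460; k=3: 30420+0+52·9·44=51012 → min 51012 | M₃..M₅: k=3: 0+23364+65·9·59=57879; k=4: 25740+0+65·44·59=194480 → min 57879.
Length 4: M₁..M₄: k=1: 0+51012+77·52·44=227188; k=2: 260260+25740+77·65·44=506220; k=3: 66456+0+77·9·44=96948 → min 96948 | M₂..M₅: k=2: 0+57879+52·65·59=257299; k=3: 30420+23364+52·9·59=81396; k=4: 51012+0+52·44·59=186004 → min 81396.
Length 5: M₁..M₅: k=1: 0+81396+77·52·59=317632; k=2: 260260+57879+77·65·59=613434; k=3: 66456+23364+77·9·59=130707; k=4: 96948+0+77·44·59=296840 → min 130707.
Optimal parenthesization: ((M₁(M₂M₃))(M₄M₅)) with cost 130707.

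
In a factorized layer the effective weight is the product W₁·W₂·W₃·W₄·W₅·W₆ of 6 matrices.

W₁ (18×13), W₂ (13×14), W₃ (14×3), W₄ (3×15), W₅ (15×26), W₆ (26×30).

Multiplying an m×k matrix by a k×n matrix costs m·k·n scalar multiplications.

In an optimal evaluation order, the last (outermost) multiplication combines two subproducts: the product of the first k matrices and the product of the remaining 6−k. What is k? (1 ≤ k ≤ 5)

Adjacent pairs: W₁W₂ = 18·13·14 = 3276; W₂W₃ = 13·14·3 = 546; W₃W₄ = 14·3·15 = 630; W₄W₅ = 3·15·26 = 1170; W₅W₆ = 15·26·30 = 11700.
Length 3: W₁..W₃: k=1: 0+546+18·13·3=1248; k=2: 3276+0+18·14·3=4032 → min 1248 | W₂..W₄: k=2: 0+630+13·14·15=3360; k=3: 546+0+13·3·15=1131 → min 1131 | W₃..W₅: k=3: 0+1170+14·3·26=2262; k=4: 630+0+14·15·26=6090 → min 2262 | W₄..W₆: k=4: 0+11700+3·15·30=13050; k=5: 1170+0+3·26·30=3510 → min 3510.
Length 4: W₁..W₄: k=1: 0+1131+18·13·15=4641; k=2: 3276+630+18·14·15=7686; k=3: 1248+0+18·3·15=2058 → min 2058 | W₂..W₅: k=2: 0+2262+13·14·26=6994; k=3: 546+1170+13·3·26=2730; k=4: 1131+0+13·15·26=6201 → min 2730 | W₃..W₆: k=3: 0+3510+14·3·30=4770; k=4: 630+11700+14·15·30=18630; k=5: 2262+0+14·26·30=13182 → min 4770.
Length 5: W₁..W₅: k=1: 0+2730+18·13·26=8814; k=2: 3276+2262+18·14·26=12090; k=3: 1248+1170+18·3·26=3822; k=4: 2058+0+18·15·26=9078 → min 3822 | W₂..W₆: k=2: 0+4770+13·14·30=10230; k=3: 546+3510+13·3·30=5226; k=4: 1131+11700+13·15·30=18681; k=5: 2730+0+13·26·30=12870 → min 5226.
Top-level splits: k=1: (W₁..W₁)·(W₂..W₆) → 0+5226+18·13·30 = 12246; k=2: (W₁..W₂)·(W₃..W₆) → 3276+4770+18·14·30 = 15606; k=3: (W₁..W₃)·(W₄..W₆) → 1248+3510+18·3·30 = 6378; k=4: (W₁..W₄)·(W₅..W₆) → 2058+11700+18·15·30 = 21858; k=5: (W₁..W₅)·(W₆..W₆) → 3822+0+18·26·30 = 17862.
Best split is after W₃, i.e. k = 3.

3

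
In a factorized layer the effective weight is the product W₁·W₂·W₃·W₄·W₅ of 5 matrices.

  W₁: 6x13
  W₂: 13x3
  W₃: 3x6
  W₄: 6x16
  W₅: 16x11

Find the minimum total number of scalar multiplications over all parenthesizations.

Adjacent pairs: W₁W₂ = 6·13·3 = 234; W₂W₃ = 13·3·6 = 234; W₃W₄ = 3·6·16 = 288; W₄W₅ = 6·16·11 = 1056.
Length 3: W₁..W₃: k=1: 0+234+6·13·6=702; k=2: 234+0+6·3·6=342 → min 342 | W₂..W₄: k=2: 0+288+13·3·16=912; k=3: 234+0+13·6·16=1482 → min 912 | W₃..W₅: k=3: 0+1056+3·6·11=1254; k=4: 288+0+3·16·11=816 → min 816.
Length 4: W₁..W₄: k=1: 0+912+6·13·16=2160; k=2: 234+288+6·3·16=810; k=3: 342+0+6·6·16=918 → min 810 | W₂..W₅: k=2: 0+816+13·3·11=1245; k=3: 234+1056+13·6·11=2148; k=4: 912+0+13·16·11=3200 → min 1245.
Length 5: W₁..W₅: k=1: 0+1245+6·13·11=2103; k=2: 234+816+6·3·11=1248; k=3: 342+1056+6·6·11=1794; k=4: 810+0+6·16·11=1866 → min 1248.
Optimal order: ((W₁·W₂)·((W₃·W₄)·W₅)) with cost 1248.

1248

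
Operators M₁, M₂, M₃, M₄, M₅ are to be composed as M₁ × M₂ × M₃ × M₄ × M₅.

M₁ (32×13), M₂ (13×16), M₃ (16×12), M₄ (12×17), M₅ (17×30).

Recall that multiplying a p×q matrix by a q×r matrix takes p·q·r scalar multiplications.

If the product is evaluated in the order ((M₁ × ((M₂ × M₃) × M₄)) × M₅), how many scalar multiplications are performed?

28540

(M₂ × M₃): 13×16 by 16×12 → 13×12, cost 13·16·12 = 2496
((M₂ × M₃) × M₄): 13×12 by 12×17 → 13×17, cost 13·12·17 = 2652; cumulative 5148
(M₁ × ((M₂ × M₃) × M₄)): 32×13 by 13×17 → 32×17, cost 32·13·17 = 7072; cumulative 12220
((M₁ × ((M₂ × M₃) × M₄)) × M₅): 32×17 by 17×30 → 32×30, cost 32·17·30 = 16320; cumulative 28540
Total: 28540 scalar multiplications.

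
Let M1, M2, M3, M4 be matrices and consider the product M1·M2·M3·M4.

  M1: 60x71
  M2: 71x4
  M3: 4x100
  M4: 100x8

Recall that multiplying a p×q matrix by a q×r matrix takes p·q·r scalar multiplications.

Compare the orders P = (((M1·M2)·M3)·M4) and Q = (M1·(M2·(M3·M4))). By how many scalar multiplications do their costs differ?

Order P = (((M1·M2)·M3)·M4): (M1·M2): 60×71 by 71×4 → 60×4, cost 60·71·4 = 17040; ((M1·M2)·M3): 60×4 by 4×100 → 60×100, cost 60·4·100 = 24000; cumulative 41040; (((M1·M2)·M3)·M4): 60×100 by 100×8 → 60×8, cost 60·100·8 = 48000; cumulative 89040. Total 89040.
Order Q = (M1·(M2·(M3·M4))): (M3·M4): 4×100 by 100×8 → 4×8, cost 4·100·8 = 3200; (M2·(M3·M4)): 71×4 by 4×8 → 71×8, cost 71·4·8 = 2272; cumulative 5472; (M1·(M2·(M3·M4))): 60×71 by 71×8 → 60×8, cost 60·71·8 = 34080; cumulative 39552. Total 39552.
Difference: |89040 − 39552| = 49488.

49488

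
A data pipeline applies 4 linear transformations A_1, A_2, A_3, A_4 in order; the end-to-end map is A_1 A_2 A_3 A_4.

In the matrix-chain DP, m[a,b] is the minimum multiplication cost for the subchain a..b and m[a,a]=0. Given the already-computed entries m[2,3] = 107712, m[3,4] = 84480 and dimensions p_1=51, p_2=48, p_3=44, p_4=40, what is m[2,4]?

182400

m[2,4] = min over k∈[2,3] of m[2,k]+m[k+1,4]+p_{1}·p_k·p_{4}.
k=2: 0 + 84480 + 51·48·40 = 182400; k=3: 107712 + 0 + 51·44·40 = 197472.
Minimum: 182400 at k=2.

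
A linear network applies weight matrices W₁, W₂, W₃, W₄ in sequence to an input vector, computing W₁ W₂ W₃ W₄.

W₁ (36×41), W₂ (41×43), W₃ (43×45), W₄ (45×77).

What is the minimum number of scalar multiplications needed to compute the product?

Adjacent pairs: W₁W₂ = 36·41·43 = 63468; W₂W₃ = 41·43·45 = 79335; W₃W₄ = 43·45·77 = 148995.
Length 3: W₁..W₃: k=1: 0+79335+36·41·45=145755; k=2: 63468+0+36·43·45=133128 → min 133128 | W₂..W₄: k=2: 0+148995+41·43·77=284746; k=3: 79335+0+41·45·77=221400 → min 221400.
Length 4: W₁..W₄: k=1: 0+221400+36·41·77=335052; k=2: 63468+148995+36·43·77=331659; k=3: 133128+0+36·45·77=257868 → min 257868.
Optimal order: (((W₁ W₂) W₃) W₄) with cost 257868.

257868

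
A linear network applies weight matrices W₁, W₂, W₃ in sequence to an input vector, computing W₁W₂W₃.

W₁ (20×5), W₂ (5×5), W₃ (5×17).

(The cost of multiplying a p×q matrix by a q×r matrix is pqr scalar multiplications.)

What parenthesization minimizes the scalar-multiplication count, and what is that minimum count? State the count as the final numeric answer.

(W₁(W₂W₃)): cost 2125.
((W₁W₂)W₃): cost 2200.
Optimal: (W₁(W₂W₃)) with cost 2125.

2125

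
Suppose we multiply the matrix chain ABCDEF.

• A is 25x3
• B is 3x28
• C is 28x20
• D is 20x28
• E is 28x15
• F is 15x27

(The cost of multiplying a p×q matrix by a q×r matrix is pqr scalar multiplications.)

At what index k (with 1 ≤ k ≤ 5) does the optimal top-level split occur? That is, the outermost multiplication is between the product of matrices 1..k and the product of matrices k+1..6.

1

Adjacent pairs: AB = 25·3·28 = 2100; BC = 3·28·20 = 1680; CD = 28·20·28 = 15680; DE = 20·28·15 = 8400; EF = 28·15·27 = 11340.
Length 3: A..C: k=1: 0+1680+25·3·20=3180; k=2: 2100+0+25·28·20=16100 → min 3180 | B..D: k=2: 0+15680+3·28·28=18032; k=3: 1680+0+3·20·28=3360 → min 3360 | C..E: k=3: 0+8400+28·20·15=16800; k=4: 15680+0+28·28·15=27440 → min 16800 | D..F: k=4: 0+11340+20·28·27=26460; k=5: 8400+0+20·15·27=16500 → min 16500.
Length 4: A..D: k=1: 0+3360+25·3·28=5460; k=2: 2100+15680+25·28·28=37380; k=3: 3180+0+25·20·28=17180 → min 5460 | B..E: k=2: 0+16800+3·28·15=18060; k=3: 1680+8400+3·20·15=10980; k=4: 3360+0+3·28·15=4620 → min 4620 | C..F: k=3: 0+16500+28·20·27=31620; k=4: 15680+11340+28·28·27=48188; k=5: 16800+0+28·15·27=28140 → min 28140.
Length 5: A..E: k=1: 0+4620+25·3·15=5745; k=2: 2100+16800+25·28·15=29400; k=3: 3180+8400+25·20·15=19080; k=4: 5460+0+25·28·15=15960 → min 5745 | B..F: k=2: 0+28140+3·28·27=30408; k=3: 1680+16500+3·20·27=19800; k=4: 3360+11340+3·28·27=16968; k=5: 4620+0+3·15·27=5835 → min 5835.
Top-level splits: k=1: (A..A)·(B..F) → 0+5835+25·3·27 = 7860; k=2: (A..B)·(C..F) → 2100+28140+25·28·27 = 49140; k=3: (A..C)·(D..F) → 3180+16500+25·20·27 = 33180; k=4: (A..D)·(E..F) → 5460+11340+25·28·27 = 35700; k=5: (A..E)·(F..F) → 5745+0+25·15·27 = 15870.
Best split is after A, i.e. k = 1.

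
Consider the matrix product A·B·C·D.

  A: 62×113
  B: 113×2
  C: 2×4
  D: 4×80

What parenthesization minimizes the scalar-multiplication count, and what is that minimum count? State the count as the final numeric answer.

24572

Adjacent pairs: AB = 62·113·2 = 14012; BC = 113·2·4 = 904; CD = 2·4·80 = 640.
Length 3: A..C: k=1: 0+904+62·113·4=28928; k=2: 14012+0+62·2·4=14508 → min 14508 | B..D: k=2: 0+640+113·2·80=18720; k=3: 904+0+113·4·80=37064 → min 18720.
Length 4: A..D: k=1: 0+18720+62·113·80=579200; k=2: 14012+640+62·2·80=24572; k=3: 14508+0+62·4·80=34348 → min 24572.
Optimal parenthesization: ((A·B)·(C·D)) with cost 24572.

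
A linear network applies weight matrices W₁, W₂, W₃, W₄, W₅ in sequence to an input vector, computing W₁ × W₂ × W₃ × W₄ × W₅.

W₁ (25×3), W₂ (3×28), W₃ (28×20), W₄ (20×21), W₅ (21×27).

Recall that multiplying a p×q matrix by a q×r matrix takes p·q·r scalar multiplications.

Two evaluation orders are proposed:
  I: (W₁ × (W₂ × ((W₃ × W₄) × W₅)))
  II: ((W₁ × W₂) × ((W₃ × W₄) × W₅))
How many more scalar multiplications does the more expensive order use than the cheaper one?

16707

Order I = (W₁ × (W₂ × ((W₃ × W₄) × W₅))): (W₃ × W₄): 28×20 by 20×21 → 28×21, cost 28·20·21 = 11760; ((W₃ × W₄) × W₅): 28×21 by 21×27 → 28×27, cost 28·21·27 = 15876; cumulative 27636; (W₂ × ((W₃ × W₄) × W₅)): 3×28 by 28×27 → 3×27, cost 3·28·27 = 2268; cumulative 29904; (W₁ × (W₂ × ((W₃ × W₄) × W₅))): 25×3 by 3×27 → 25×27, cost 25·3·27 = 2025; cumulative 31929. Total 31929.
Order II = ((W₁ × W₂) × ((W₃ × W₄) × W₅)): (W₁ × W₂): 25×3 by 3×28 → 25×28, cost 25·3·28 = 2100; (W₃ × W₄): 28×20 by 20×21 → 28×21, cost 28·20·21 = 11760; ((W₃ × W₄) × W₅): 28×21 by 21×27 → 28×27, cost 28·21·27 = 15876; cumulative 27636; ((W₁ × W₂) × ((W₃ × W₄) × W₅)): 25×28 by 28×27 → 25×27, cost 25·28·27 = 18900; cumulative 48636. Total 48636.
Difference: |31929 − 48636| = 16707.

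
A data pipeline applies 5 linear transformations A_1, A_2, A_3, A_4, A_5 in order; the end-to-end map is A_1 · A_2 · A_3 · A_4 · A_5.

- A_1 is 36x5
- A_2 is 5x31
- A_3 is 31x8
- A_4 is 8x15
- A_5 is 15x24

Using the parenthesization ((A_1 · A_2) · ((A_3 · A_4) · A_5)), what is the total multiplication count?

(A_1 · A_2): 36×5 by 5×31 → 36×31, cost 36·5·31 = 5580
(A_3 · A_4): 31×8 by 8×15 → 31×15, cost 31·8·15 = 3720
((A_3 · A_4) · A_5): 31×15 by 15×24 → 31×24, cost 31·15·24 = 11160; cumulative 14880
((A_1 · A_2) · ((A_3 · A_4) · A_5)): 36×31 by 31×24 → 36×24, cost 36·31·24 = 26784; cumulative 47244
Total: 47244 scalar multiplications.

47244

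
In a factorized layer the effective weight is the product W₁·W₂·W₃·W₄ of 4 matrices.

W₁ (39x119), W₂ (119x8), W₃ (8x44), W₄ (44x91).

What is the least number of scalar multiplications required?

Adjacent pairs: W₁W₂ = 39·119·8 = 37128; W₂W₃ = 119·8·44 = 41888; W₃W₄ = 8·44·91 = 32032.
Length 3: W₁..W₃: k=1: 0+41888+39·119·44=246092; k=2: 37128+0+39·8·44=50856 → min 50856 | W₂..W₄: k=2: 0+32032+119·8·91=118664; k=3: 41888+0+119·44·91=518364 → min 118664.
Length 4: W₁..W₄: k=1: 0+118664+39·119·91=540995; k=2: 37128+32032+39·8·91=97552; k=3: 50856+0+39·44·91=207012 → min 97552.
Optimal order: ((W₁·W₂)·(W₃·W₄)) with cost 97552.

97552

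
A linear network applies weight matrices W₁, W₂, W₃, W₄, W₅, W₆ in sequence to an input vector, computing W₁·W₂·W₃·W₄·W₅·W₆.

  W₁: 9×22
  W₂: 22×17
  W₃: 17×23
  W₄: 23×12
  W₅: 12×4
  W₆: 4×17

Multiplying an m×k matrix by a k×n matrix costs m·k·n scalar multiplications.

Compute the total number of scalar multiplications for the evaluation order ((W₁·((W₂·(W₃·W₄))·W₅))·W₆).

11640

(W₃·W₄): 17×23 by 23×12 → 17×12, cost 17·23·12 = 4692
(W₂·(W₃·W₄)): 22×17 by 17×12 → 22×12, cost 22·17·12 = 4488; cumulative 9180
((W₂·(W₃·W₄))·W₅): 22×12 by 12×4 → 22×4, cost 22·12·4 = 1056; cumulative 10236
(W₁·((W₂·(W₃·W₄))·W₅)): 9×22 by 22×4 → 9×4, cost 9·22·4 = 792; cumulative 11028
((W₁·((W₂·(W₃·W₄))·W₅))·W₆): 9×4 by 4×17 → 9×17, cost 9·4·17 = 612; cumulative 11640
Total: 11640 scalar multiplications.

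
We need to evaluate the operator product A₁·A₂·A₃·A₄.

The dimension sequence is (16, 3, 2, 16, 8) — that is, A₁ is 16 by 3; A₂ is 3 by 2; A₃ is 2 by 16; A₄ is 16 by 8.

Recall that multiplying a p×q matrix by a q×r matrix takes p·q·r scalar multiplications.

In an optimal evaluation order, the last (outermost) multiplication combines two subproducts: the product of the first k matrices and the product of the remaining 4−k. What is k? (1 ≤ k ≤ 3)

2

Adjacent pairs: A₁A₂ = 16·3·2 = 96; A₂A₃ = 3·2·16 = 96; A₃A₄ = 2·16·8 = 256.
Length 3: A₁..A₃: k=1: 0+96+16·3·16=864; k=2: 96+0+16·2·16=608 → min 608 | A₂..A₄: k=2: 0+256+3·2·8=304; k=3: 96+0+3·16·8=480 → min 304.
Top-level splits: k=1: (A₁..A₁)·(A₂..A₄) → 0+304+16·3·8 = 688; k=2: (A₁..A₂)·(A₃..A₄) → 96+256+16·2·8 = 608; k=3: (A₁..A₃)·(A₄..A₄) → 608+0+16·16·8 = 2656.
Best split is after A₂, i.e. k = 2.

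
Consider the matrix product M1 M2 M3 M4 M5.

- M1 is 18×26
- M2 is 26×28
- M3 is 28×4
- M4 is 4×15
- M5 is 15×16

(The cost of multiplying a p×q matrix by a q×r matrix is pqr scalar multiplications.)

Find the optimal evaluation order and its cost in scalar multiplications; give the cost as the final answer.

6896

Adjacent pairs: M1M2 = 18·26·28 = 13104; M2M3 = 26·28·4 = 2912; M3M4 = 28·4·15 = 1680; M4M5 = 4·15·16 = 960.
Length 3: M1..M3: k=1: 0+2912+18·26·4=4784; k=2: 13104+0+18·28·4=15120 → min 4784 | M2..M4: k=2: 0+1680+26·28·15=12600; k=3: 2912+0+26·4·15=4472 → min 4472 | M3..M5: k=3: 0+960+28·4·16=2752; k=4: 1680+0+28·15·16=8400 → min 2752.
Length 4: M1..M4: k=1: 0+4472+18·26·15=11492; k=2: 13104+1680+18·28·15=22344; k=3: 4784+0+18·4·15=5864 → min 5864 | M2..M5: k=2: 0+2752+26·28·16=14400; k=3: 2912+960+26·4·16=5536; k=4: 4472+0+26·15·16=10712 → min 5536.
Length 5: M1..M5: k=1: 0+5536+18·26·16=13024; k=2: 13104+2752+18·28·16=23920; k=3: 4784+960+18·4·16=6896; k=4: 5864+0+18·15·16=10184 → min 6896.
Optimal parenthesization: ((M1 (M2 M3)) (M4 M5)) with cost 6896.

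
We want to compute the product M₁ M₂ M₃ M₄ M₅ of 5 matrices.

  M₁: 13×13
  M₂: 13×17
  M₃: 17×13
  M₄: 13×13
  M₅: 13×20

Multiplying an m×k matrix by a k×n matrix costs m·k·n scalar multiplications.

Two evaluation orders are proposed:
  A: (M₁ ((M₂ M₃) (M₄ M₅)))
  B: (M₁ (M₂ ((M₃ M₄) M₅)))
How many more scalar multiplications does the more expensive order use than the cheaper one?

Order A = (M₁ ((M₂ M₃) (M₄ M₅))): (M₂ M₃): 13×17 by 17×13 → 13×13, cost 13·17·13 = 2873; (M₄ M₅): 13×13 by 13×20 → 13×20, cost 13·13·20 = 3380; ((M₂ M₃) (M₄ M₅)): 13×13 by 13×20 → 13×20, cost 13·13·20 = 3380; cumulative 9633; (M₁ ((M₂ M₃) (M₄ M₅))): 13×13 by 13×20 → 13×20, cost 13·13·20 = 3380; cumulative 13013. Total 13013.
Order B = (M₁ (M₂ ((M₃ M₄) M₅))): (M₃ M₄): 17×13 by 13×13 → 17×13, cost 17·13·13 = 2873; ((M₃ M₄) M₅): 17×13 by 13×20 → 17×20, cost 17·13·20 = 4420; cumulative 7293; (M₂ ((M₃ M₄) M₅)): 13×17 by 17×20 → 13×20, cost 13·17·20 = 4420; cumulative 11713; (M₁ (M₂ ((M₃ M₄) M₅))): 13×13 by 13×20 → 13×20, cost 13·13·20 = 3380; cumulative 15093. Total 15093.
Difference: |13013 − 15093| = 2080.

2080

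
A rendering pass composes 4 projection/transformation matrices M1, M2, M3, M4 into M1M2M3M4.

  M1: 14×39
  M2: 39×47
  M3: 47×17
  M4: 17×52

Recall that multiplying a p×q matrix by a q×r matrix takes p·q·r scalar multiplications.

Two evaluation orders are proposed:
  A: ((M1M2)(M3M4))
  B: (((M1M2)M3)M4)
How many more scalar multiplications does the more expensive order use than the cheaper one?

52202

Order A = ((M1M2)(M3M4)): (M1M2): 14×39 by 39×47 → 14×47, cost 14·39·47 = 25662; (M3M4): 47×17 by 17×52 → 47×52, cost 47·17·52 = 41548; ((M1M2)(M3M4)): 14×47 by 47×52 → 14×52, cost 14·47·52 = 34216; cumulative 101426. Total 101426.
Order B = (((M1M2)M3)M4): (M1M2): 14×39 by 39×47 → 14×47, cost 14·39·47 = 25662; ((M1M2)M3): 14×47 by 47×17 → 14×17, cost 14·47·17 = 11186; cumulative 36848; (((M1M2)M3)M4): 14×17 by 17×52 → 14×52, cost 14·17·52 = 12376; cumulative 49224. Total 49224.
Difference: |101426 − 49224| = 52202.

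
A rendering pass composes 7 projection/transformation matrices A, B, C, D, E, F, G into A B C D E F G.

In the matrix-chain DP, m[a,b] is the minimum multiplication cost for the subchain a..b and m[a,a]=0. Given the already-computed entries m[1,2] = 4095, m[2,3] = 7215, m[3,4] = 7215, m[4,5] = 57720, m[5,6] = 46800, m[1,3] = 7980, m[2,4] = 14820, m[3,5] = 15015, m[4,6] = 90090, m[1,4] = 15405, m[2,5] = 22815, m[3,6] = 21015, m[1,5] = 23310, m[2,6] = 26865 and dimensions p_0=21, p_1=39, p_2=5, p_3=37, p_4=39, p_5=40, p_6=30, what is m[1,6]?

m[1,6] = min over k∈[1,5] of m[1,k]+m[k+1,6]+p_{0}·p_k·p_{6}.
k=1: 0 + 26865 + 21·39·30 = 51435; k=2: 4095 + 21015 + 21·5·30 = 28260; k=3: 7980 + 90090 + 21·37·30 = 121380; k=4: 15405 + 46800 + 21·39·30 = 86775; k=5: 23310 + 0 + 21·40·30 = 48510.
Minimum: 28260 at k=2.

28260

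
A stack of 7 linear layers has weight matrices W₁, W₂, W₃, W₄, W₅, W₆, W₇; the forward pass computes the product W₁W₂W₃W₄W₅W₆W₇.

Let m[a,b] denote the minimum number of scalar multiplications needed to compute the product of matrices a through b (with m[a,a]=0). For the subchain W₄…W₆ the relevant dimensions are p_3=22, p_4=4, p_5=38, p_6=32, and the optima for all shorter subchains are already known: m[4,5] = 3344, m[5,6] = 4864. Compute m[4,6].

7680

m[4,6] = min over k∈[4,5] of m[4,k]+m[k+1,6]+p_{3}·p_k·p_{6}.
k=4: 0 + 4864 + 22·4·32 = 7680; k=5: 3344 + 0 + 22·38·32 = 30096.
Minimum: 7680 at k=4.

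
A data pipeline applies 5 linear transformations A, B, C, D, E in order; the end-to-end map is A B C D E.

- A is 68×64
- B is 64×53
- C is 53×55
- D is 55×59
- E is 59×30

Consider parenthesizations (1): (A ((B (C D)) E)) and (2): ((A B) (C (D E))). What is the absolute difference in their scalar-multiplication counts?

92377

Order (1) = (A ((B (C D)) E)): (C D): 53×55 by 55×59 → 53×59, cost 53·55·59 = 171985; (B (C D)): 64×53 by 53×59 → 64×59, cost 64·53·59 = 200128; cumulative 372113; ((B (C D)) E): 64×59 by 59×30 → 64×30, cost 64·59·30 = 113280; cumulative 485393; (A ((B (C D)) E)): 68×64 by 64×30 → 68×30, cost 68·64·30 = 130560; cumulative 615953. Total 615953.
Order (2) = ((A B) (C (D E))): (A B): 68×64 by 64×53 → 68×53, cost 68·64·53 = 230656; (D E): 55×59 by 59×30 → 55×30, cost 55·59·30 = 97350; (C (D E)): 53×55 by 55×30 → 53×30, cost 53·55·30 = 87450; cumulative 184800; ((A B) (C (D E))): 68×53 by 53×30 → 68×30, cost 68·53·30 = 108120; cumulative 523576. Total 523576.
Difference: |615953 − 523576| = 92377.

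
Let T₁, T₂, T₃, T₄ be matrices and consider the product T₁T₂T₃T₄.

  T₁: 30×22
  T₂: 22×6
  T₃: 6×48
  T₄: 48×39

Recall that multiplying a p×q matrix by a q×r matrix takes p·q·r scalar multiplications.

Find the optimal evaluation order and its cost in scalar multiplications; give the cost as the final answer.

22212

Adjacent pairs: T₁T₂ = 30·22·6 = 3960; T₂T₃ = 22·6·48 = 6336; T₃T₄ = 6·48·39 = 11232.
Length 3: T₁..T₃: k=1: 0+6336+30·22·48=38016; k=2: 3960+0+30·6·48=12600 → min 12600 | T₂..T₄: k=2: 0+11232+22·6·39=16380; k=3: 6336+0+22·48·39=47520 → min 16380.
Length 4: T₁..T₄: k=1: 0+16380+30·22·39=42120; k=2: 3960+11232+30·6·39=22212; k=3: 12600+0+30·48·39=68760 → min 22212.
Optimal parenthesization: ((T₁T₂)(T₃T₄)) with cost 22212.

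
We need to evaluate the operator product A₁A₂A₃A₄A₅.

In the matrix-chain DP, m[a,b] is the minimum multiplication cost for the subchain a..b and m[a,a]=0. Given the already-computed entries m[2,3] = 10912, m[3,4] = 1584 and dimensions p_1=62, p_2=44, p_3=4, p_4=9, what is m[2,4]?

m[2,4] = min over k∈[2,3] of m[2,k]+m[k+1,4]+p_{1}·p_k·p_{4}.
k=2: 0 + 1584 + 62·44·9 = 26136; k=3: 10912 + 0 + 62·4·9 = 13144.
Minimum: 13144 at k=3.

13144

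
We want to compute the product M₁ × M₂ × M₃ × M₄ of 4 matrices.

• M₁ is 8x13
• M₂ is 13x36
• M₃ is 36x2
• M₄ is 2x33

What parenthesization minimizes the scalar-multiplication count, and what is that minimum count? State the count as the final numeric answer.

Adjacent pairs: M₁M₂ = 8·13·36 = 3744; M₂M₃ = 13·36·2 = 936; M₃M₄ = 36·2·33 = 2376.
Length 3: M₁..M₃: k=1: 0+936+8·13·2=1144; k=2: 3744+0+8·36·2=4320 → min 1144 | M₂..M₄: k=2: 0+2376+13·36·33=17820; k=3: 936+0+13·2·33=1794 → min 1794.
Length 4: M₁..M₄: k=1: 0+1794+8·13·33=5226; k=2: 3744+2376+8·36·33=15624; k=3: 1144+0+8·2·33=1672 → min 1672.
Optimal parenthesization: ((M₁ × (M₂ × M₃)) × M₄) with cost 1672.

1672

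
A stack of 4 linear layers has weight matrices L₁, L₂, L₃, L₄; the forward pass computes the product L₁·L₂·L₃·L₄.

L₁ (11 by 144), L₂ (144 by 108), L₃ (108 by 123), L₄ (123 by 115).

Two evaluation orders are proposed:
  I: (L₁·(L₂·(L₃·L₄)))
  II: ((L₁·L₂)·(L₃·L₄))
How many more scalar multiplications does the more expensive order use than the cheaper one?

1662948

Order I = (L₁·(L₂·(L₃·L₄))): (L₃·L₄): 108×123 by 123×115 → 108×115, cost 108·123·115 = 1527660; (L₂·(L₃·L₄)): 144×108 by 108×115 → 144×115, cost 144·108·115 = 1788480; cumulative 3316140; (L₁·(L₂·(L₃·L₄))): 11×144 by 144×115 → 11×115, cost 11·144·115 = 182160; cumulative 3498300. Total 3498300.
Order II = ((L₁·L₂)·(L₃·L₄)): (L₁·L₂): 11×144 by 144×108 → 11×108, cost 11·144·108 = 171072; (L₃·L₄): 108×123 by 123×115 → 108×115, cost 108·123·115 = 1527660; ((L₁·L₂)·(L₃·L₄)): 11×108 by 108×115 → 11×115, cost 11·108·115 = 136620; cumulative 1835352. Total 1835352.
Difference: |3498300 − 1835352| = 1662948.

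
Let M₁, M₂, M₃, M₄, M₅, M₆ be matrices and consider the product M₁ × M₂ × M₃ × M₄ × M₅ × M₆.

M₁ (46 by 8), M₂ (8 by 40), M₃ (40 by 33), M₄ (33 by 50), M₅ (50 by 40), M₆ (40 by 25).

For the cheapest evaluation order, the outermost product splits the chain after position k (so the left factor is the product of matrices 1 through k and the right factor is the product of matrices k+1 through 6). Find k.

1

Adjacent pairs: M₁M₂ = 46·8·40 = 14720; M₂M₃ = 8·40·33 = 10560; M₃M₄ = 40·33·50 = 66000; M₄M₅ = 33·50·40 = 66000; M₅M₆ = 50·40·25 = 50000.
Length 3: M₁..M₃: k=1: 0+10560+46·8·33=22704; k=2: 14720+0+46·40·33=75440 → min 22704 | M₂..M₄: k=2: 0+66000+8·40·50=82000; k=3: 10560+0+8·33·50=23760 → min 23760 | M₃..M₅: k=3: 0+66000+40·33·40=118800; k=4: 66000+0+40·50·40=146000 → min 118800 | M₄..M₆: k=4: 0+50000+33·50·25=91250; k=5: 66000+0+33·40·25=99000 → min 91250.
Length 4: M₁..M₄: k=1: 0+23760+46·8·50=42160; k=2: 14720+66000+46·40·50=172720; k=3: 22704+0+46·33·50=98604 → min 42160 | M₂..M₅: k=2: 0+118800+8·40·40=131600; k=3: 10560+66000+8·33·40=87120; k=4: 23760+0+8·50·40=39760 → min 39760 | M₃..M₆: k=3: 0+91250+40·33·25=124250; k=4: 66000+50000+40·50·25=166000; k=5: 118800+0+40·40·25=158800 → min 124250.
Length 5: M₁..M₅: k=1: 0+39760+46·8·40=54480; k=2: 14720+118800+46·40·40=207120; k=3: 22704+66000+46·33·40=149424; k=4: 42160+0+46·50·40=134160 → min 54480 | M₂..M₆: k=2: 0+124250+8·40·25=132250; k=3: 10560+91250+8·33·25=108410; k=4: 23760+50000+8·50·25=83760; k=5: 39760+0+8·40·25=47760 → min 47760.
Top-level splits: k=1: (M₁..M₁)·(M₂..M₆) → 0+47760+46·8·25 = 56960; k=2: (M₁..M₂)·(M₃..M₆) → 14720+124250+46·40·25 = 184970; k=3: (M₁..M₃)·(M₄..M₆) → 22704+91250+46·33·25 = 151904; k=4: (M₁..M₄)·(M₅..M₆) → 42160+50000+46·50·25 = 149660; k=5: (M₁..M₅)·(M₆..M₆) → 54480+0+46·40·25 = 100480.
Best split is after M₁, i.e. k = 1.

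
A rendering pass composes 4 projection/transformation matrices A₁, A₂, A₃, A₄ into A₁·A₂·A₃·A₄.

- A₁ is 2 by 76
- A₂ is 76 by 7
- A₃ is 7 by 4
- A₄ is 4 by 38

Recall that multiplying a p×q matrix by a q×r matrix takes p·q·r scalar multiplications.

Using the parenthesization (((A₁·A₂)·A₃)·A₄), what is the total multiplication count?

(A₁·A₂): 2×76 by 76×7 → 2×7, cost 2·76·7 = 1064
((A₁·A₂)·A₃): 2×7 by 7×4 → 2×4, cost 2·7·4 = 56; cumulative 1120
(((A₁·A₂)·A₃)·A₄): 2×4 by 4×38 → 2×38, cost 2·4·38 = 304; cumulative 1424
Total: 1424 scalar multiplications.

1424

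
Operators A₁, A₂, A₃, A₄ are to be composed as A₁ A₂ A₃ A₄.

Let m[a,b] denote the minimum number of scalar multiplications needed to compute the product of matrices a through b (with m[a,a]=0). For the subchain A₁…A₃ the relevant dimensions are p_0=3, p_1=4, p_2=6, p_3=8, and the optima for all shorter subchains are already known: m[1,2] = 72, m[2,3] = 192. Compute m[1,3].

m[1,3] = min over k∈[1,2] of m[1,k]+m[k+1,3]+p_{0}·p_k·p_{3}.
k=1: 0 + 192 + 3·4·8 = 288; k=2: 72 + 0 + 3·6·8 = 216.
Minimum: 216 at k=2.

216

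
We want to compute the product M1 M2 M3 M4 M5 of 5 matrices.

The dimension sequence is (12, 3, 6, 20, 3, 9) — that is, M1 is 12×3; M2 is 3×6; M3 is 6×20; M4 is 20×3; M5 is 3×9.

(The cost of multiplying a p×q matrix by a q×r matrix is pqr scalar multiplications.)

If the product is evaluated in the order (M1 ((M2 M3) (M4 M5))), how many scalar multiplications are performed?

(M2 M3): 3×6 by 6×20 → 3×20, cost 3·6·20 = 360
(M4 M5): 20×3 by 3×9 → 20×9, cost 20·3·9 = 540
((M2 M3) (M4 M5)): 3×20 by 20×9 → 3×9, cost 3·20·9 = 540; cumulative 1440
(M1 ((M2 M3) (M4 M5))): 12×3 by 3×9 → 12×9, cost 12·3·9 = 324; cumulative 1764
Total: 1764 scalar multiplications.

1764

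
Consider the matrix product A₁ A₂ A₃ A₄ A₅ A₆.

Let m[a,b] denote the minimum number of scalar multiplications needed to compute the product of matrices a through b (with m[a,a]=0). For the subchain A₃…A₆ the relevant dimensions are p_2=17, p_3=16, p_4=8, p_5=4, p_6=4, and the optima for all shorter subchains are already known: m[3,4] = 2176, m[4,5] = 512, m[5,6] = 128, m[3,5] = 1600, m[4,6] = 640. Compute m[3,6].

m[3,6] = min over k∈[3,5] of m[3,k]+m[k+1,6]+p_{2}·p_k·p_{6}.
k=3: 0 + 640 + 17·16·4 = 1728; k=4: 2176 + 128 + 17·8·4 = 2848; k=5: 1600 + 0 + 17·4·4 = 1872.
Minimum: 1728 at k=3.

1728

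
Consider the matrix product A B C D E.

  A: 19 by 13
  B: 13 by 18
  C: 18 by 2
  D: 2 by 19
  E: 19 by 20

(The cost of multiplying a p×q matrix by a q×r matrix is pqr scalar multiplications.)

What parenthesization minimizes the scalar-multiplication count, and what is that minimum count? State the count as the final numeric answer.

2482

Adjacent pairs: AB = 19·13·18 = 4446; BC = 13·18·2 = 468; CD = 18·2·19 = 684; DE = 2·19·20 = 760.
Length 3: A..C: k=1: 0+468+19·13·2=962; k=2: 4446+0+19·18·2=5130 → min 962 | B..D: k=2: 0+684+13·18·19=5130; k=3: 468+0+13·2·19=962 → min 962 | C..E: k=3: 0+760+18·2·20=1480; k=4: 684+0+18·19·20=7524 → min 1480.
Length 4: A..D: k=1: 0+962+19·13·19=5655; k=2: 4446+684+19·18·19=11628; k=3: 962+0+19·2·19=1684 → min 1684 | B..E: k=2: 0+1480+13·18·20=6160; k=3: 468+760+13·2·20=1748; k=4: 962+0+13·19·20=5902 → min 1748.
Length 5: A..E: k=1: 0+1748+19·13·20=6688; k=2: 4446+1480+19·18·20=12766; k=3: 962+760+19·2·20=2482; k=4: 1684+0+19·19·20=8904 → min 2482.
Optimal parenthesization: ((A (B C)) (D E)) with cost 2482.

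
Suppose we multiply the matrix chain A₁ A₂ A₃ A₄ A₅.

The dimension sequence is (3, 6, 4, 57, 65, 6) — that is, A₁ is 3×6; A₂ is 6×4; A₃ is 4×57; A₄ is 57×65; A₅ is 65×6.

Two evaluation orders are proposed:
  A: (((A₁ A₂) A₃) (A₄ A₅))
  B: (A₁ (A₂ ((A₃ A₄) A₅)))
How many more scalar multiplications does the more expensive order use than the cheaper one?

Order A = (((A₁ A₂) A₃) (A₄ A₅)): (A₁ A₂): 3×6 by 6×4 → 3×4, cost 3·6·4 = 72; ((A₁ A₂) A₃): 3×4 by 4×57 → 3×57, cost 3·4·57 = 684; cumulative 756; (A₄ A₅): 57×65 by 65×6 → 57×6, cost 57·65·6 = 22230; (((A₁ A₂) A₃) (A₄ A₅)): 3×57 by 57×6 → 3×6, cost 3·57·6 = 1026; cumulative 24012. Total 24012.
Order B = (A₁ (A₂ ((A₃ A₄) A₅))): (A₃ A₄): 4×57 by 57×65 → 4×65, cost 4·57·65 = 14820; ((A₃ A₄) A₅): 4×65 by 65×6 → 4×6, cost 4·65·6 = 1560; cumulative 16380; (A₂ ((A₃ A₄) A₅)): 6×4 by 4×6 → 6×6, cost 6·4·6 = 144; cumulative 16524; (A₁ (A₂ ((A₃ A₄) A₅))): 3×6 by 6×6 → 3×6, cost 3·6·6 = 108; cumulative 16632. Total 16632.
Difference: |24012 − 16632| = 7380.

7380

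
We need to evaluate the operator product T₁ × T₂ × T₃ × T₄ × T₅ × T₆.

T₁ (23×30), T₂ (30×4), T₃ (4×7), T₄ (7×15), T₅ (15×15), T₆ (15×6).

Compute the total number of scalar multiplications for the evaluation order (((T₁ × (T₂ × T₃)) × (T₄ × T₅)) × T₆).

(T₂ × T₃): 30×4 by 4×7 → 30×7, cost 30·4·7 = 840
(T₁ × (T₂ × T₃)): 23×30 by 30×7 → 23×7, cost 23·30·7 = 4830; cumulative 5670
(T₄ × T₅): 7×15 by 15×15 → 7×15, cost 7·15·15 = 1575
((T₁ × (T₂ × T₃)) × (T₄ × T₅)): 23×7 by 7×15 → 23×15, cost 23·7·15 = 2415; cumulative 9660
(((T₁ × (T₂ × T₃)) × (T₄ × T₅)) × T₆): 23×15 by 15×6 → 23×6, cost 23·15·6 = 2070; cumulative 11730
Total: 11730 scalar multiplications.

11730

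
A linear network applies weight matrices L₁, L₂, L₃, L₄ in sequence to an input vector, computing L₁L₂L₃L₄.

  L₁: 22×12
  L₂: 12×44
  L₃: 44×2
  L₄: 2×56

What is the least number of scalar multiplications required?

4048

Adjacent pairs: L₁L₂ = 22·12·44 = 11616; L₂L₃ = 12·44·2 = 1056; L₃L₄ = 44·2·56 = 4928.
Length 3: L₁..L₃: k=1: 0+1056+22·12·2=1584; k=2: 11616+0+22·44·2=13552 → min 1584 | L₂..L₄: k=2: 0+4928+12·44·56=34496; k=3: 1056+0+12·2·56=2400 → min 2400.
Length 4: L₁..L₄: k=1: 0+2400+22·12·56=17184; k=2: 11616+4928+22·44·56=70752; k=3: 1584+0+22·2·56=4048 → min 4048.
Optimal order: ((L₁(L₂L₃))L₄) with cost 4048.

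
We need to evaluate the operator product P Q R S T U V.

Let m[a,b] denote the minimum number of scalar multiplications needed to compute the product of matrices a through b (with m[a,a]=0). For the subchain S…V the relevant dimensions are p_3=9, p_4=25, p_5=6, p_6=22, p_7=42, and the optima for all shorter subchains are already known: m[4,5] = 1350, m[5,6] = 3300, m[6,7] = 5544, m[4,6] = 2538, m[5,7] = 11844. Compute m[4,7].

9162

m[4,7] = min over k∈[4,6] of m[4,k]+m[k+1,7]+p_{3}·p_k·p_{7}.
k=4: 0 + 11844 + 9·25·42 = 21294; k=5: 1350 + 5544 + 9·6·42 = 9162; k=6: 2538 + 0 + 9·22·42 = 10854.
Minimum: 9162 at k=5.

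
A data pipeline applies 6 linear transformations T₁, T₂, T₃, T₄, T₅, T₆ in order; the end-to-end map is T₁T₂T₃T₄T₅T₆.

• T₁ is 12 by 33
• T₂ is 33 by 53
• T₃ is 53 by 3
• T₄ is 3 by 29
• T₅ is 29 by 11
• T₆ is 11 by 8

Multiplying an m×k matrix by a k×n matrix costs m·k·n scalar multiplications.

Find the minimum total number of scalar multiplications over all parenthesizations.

Adjacent pairs: T₁T₂ = 12·33·53 = 20988; T₂T₃ = 33·53·3 = 5247; T₃T₄ = 53·3·29 = 4611; T₄T₅ = 3·29·11 = 957; T₅T₆ = 29·11·8 = 2552.
Length 3: T₁..T₃: k=1: 0+5247+12·33·3=6435; k=2: 20988+0+12·53·3=22896 → min 6435 | T₂..T₄: k=2: 0+4611+33·53·29=55332; k=3: 5247+0+33·3·29=8118 → min 8118 | T₃..T₅: k=3: 0+957+53·3·11=2706; k=4: 4611+0+53·29·11=21518 → min 2706 | T₄..T₆: k=4: 0+2552+3·29·8=3248; k=5: 957+0+3·11·8=1221 → min 1221.
Length 4: T₁..T₄: k=1: 0+8118+12·33·29=19602; k=2: 20988+4611+12·53·29=44043; k=3: 6435+0+12·3·29=7479 → min 7479 | T₂..T₅: k=2: 0+2706+33·53·11=21945; k=3: 5247+957+33·3·11=7293; k=4: 8118+0+33·29·11=18645 → min 7293 | T₃..T₆: k=3: 0+1221+53·3·8=2493; k=4: 4611+2552+53·29·8=19459; k=5: 2706+0+53·11·8=7370 → min 2493.
Length 5: T₁..T₅: k=1: 0+7293+12·33·11=11649; k=2: 20988+2706+12·53·11=30690; k=3: 6435+957+12·3·11=7788; k=4: 7479+0+12·29·11=11307 → min 7788 | T₂..T₆: k=2: 0+2493+33·53·8=16485; k=3: 5247+1221+33·3·8=7260; k=4: 8118+2552+33·29·8=18326; k=5: 7293+0+33·11·8=10197 → min 7260.
Length 6: T₁..T₆: k=1: 0+7260+12·33·8=10428; k=2: 20988+2493+12·53·8=28569; k=3: 6435+1221+12·3·8=7944; k=4: 7479+2552+12·29·8=12815; k=5: 7788+0+12·11·8=8844 → min 7944.
Optimal order: ((T₁(T₂T₃))((T₄T₅)T₆)) with cost 7944.

7944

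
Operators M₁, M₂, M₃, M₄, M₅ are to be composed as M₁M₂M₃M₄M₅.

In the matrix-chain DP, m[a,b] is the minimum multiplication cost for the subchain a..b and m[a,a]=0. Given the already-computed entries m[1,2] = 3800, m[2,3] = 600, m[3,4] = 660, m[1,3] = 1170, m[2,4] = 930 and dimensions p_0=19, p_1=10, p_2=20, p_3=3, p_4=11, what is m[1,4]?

1797

m[1,4] = min over k∈[1,3] of m[1,k]+m[k+1,4]+p_{0}·p_k·p_{4}.
k=1: 0 + 930 + 19·10·11 = 3020; k=2: 3800 + 660 + 19·20·11 = 8640; k=3: 1170 + 0 + 19·3·11 = 1797.
Minimum: 1797 at k=3.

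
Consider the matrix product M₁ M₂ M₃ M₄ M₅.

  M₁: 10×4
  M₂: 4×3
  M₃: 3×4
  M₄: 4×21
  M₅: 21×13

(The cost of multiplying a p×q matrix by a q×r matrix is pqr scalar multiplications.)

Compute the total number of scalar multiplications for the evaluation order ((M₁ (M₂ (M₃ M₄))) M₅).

4074

(M₃ M₄): 3×4 by 4×21 → 3×21, cost 3·4·21 = 252
(M₂ (M₃ M₄)): 4×3 by 3×21 → 4×21, cost 4·3·21 = 252; cumulative 504
(M₁ (M₂ (M₃ M₄))): 10×4 by 4×21 → 10×21, cost 10·4·21 = 840; cumulative 1344
((M₁ (M₂ (M₃ M₄))) M₅): 10×21 by 21×13 → 10×13, cost 10·21·13 = 2730; cumulative 4074
Total: 4074 scalar multiplications.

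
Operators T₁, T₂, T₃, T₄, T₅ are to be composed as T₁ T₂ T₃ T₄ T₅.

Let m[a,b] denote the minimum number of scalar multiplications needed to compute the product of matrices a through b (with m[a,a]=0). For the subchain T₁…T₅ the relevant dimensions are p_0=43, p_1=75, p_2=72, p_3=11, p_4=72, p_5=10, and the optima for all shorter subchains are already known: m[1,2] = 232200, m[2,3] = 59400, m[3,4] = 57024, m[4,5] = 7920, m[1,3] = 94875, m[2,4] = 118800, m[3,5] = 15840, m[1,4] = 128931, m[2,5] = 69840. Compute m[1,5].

m[1,5] = min over k∈[1,4] of m[1,k]+m[k+1,5]+p_{0}·p_k·p_{5}.
k=1: 0 + 69840 + 43·75·10 = 102090; k=2: 232200 + 15840 + 43·72·10 = 279000; k=3: 94875 + 7920 + 43·11·10 = 107525; k=4: 128931 + 0 + 43·72·10 = 159891.
Minimum: 102090 at k=1.

102090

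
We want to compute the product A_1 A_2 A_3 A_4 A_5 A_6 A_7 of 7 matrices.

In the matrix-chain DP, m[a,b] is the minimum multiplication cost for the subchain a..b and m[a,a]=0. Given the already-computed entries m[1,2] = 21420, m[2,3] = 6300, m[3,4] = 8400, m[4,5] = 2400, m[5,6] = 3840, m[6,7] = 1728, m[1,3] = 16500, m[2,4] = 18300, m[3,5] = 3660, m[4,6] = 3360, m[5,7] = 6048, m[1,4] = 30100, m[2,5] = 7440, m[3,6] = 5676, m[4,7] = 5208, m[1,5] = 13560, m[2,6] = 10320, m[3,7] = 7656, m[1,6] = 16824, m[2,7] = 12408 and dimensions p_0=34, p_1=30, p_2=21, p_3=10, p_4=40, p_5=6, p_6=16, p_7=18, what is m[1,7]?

18960

m[1,7] = min over k∈[1,6] of m[1,k]+m[k+1,7]+p_{0}·p_k·p_{7}.
k=1: 0 + 12408 + 34·30·18 = 30768; k=2: 21420 + 7656 + 34·21·18 = 41928; k=3: 16500 + 5208 + 34·10·18 = 27828; k=4: 30100 + 6048 + 34·40·18 = 60628; k=5: 13560 + 1728 + 34·6·18 = 18960; k=6: 16824 + 0 + 34·16·18 = 26616.
Minimum: 18960 at k=5.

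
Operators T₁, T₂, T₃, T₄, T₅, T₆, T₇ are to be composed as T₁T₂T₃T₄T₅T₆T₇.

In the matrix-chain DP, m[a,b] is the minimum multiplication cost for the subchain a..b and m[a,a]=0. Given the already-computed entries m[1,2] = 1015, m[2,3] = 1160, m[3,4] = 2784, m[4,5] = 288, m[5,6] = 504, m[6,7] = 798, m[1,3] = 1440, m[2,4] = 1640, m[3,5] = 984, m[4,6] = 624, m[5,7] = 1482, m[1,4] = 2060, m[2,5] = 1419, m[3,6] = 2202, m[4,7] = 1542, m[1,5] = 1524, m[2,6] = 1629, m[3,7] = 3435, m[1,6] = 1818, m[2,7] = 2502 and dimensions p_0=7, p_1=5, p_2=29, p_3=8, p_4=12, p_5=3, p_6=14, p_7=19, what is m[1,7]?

m[1,7] = min over k∈[1,6] of m[1,k]+m[k+1,7]+p_{0}·p_k·p_{7}.
k=1: 0 + 2502 + 7·5·19 = 3167; k=2: 1015 + 3435 + 7·29·19 = 8307; k=3: 1440 + 1542 + 7·8·19 = 4046; k=4: 2060 + 1482 + 7·12·19 = 5138; k=5: 1524 + 798 + 7·3·19 = 2721; k=6: 1818 + 0 + 7·14·19 = 3680.
Minimum: 2721 at k=5.

2721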